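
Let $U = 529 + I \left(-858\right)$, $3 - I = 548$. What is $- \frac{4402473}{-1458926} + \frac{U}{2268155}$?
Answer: $\frac{10668471306029}{3309070301530} \approx 3.224$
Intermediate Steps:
$I = -545$ ($I = 3 - 548 = -545$)
$U = 468139$ ($U = 529 - -467610 = 529 + 467610 = 468139$)
$- \frac{4402473}{-1458926} + \frac{U}{2268155} = - \frac{4402473}{-1458926} + \frac{468139}{2268155} = \left(-4402473\right) \left(- \frac{1}{1458926}\right) + 468139 \cdot \frac{1}{2268155} = \frac{4402473}{1458926} + \frac{468139}{2268155} = \frac{10668471306029}{3309070301530}$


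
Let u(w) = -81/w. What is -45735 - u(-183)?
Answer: -2789862/61 ≈ -45735.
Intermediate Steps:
-45735 - u(-183) = -45735 - (-81)/(-183) = -45735 - (-81)*(-1)/183 = -45735 - 1*27/61 = -45735 - 27/61 = -2789862/61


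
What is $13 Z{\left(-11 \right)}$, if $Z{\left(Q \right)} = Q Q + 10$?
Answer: $1703$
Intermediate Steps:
$Z{\left(Q \right)} = 10 + Q^{2}$ ($Z{\left(Q \right)} = Q^{2} + 10 = 10 + Q^{2}$)
$13 Z{\left(-11 \right)} = 13 \left(10 + \left(-11\right)^{2}\right) = 13 \left(10 + 121\right) = 13 \cdot 131 = 1703$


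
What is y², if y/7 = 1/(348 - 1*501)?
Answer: 49/23409 ≈ 0.0020932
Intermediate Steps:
y = -7/153 (y = 7/(348 - 1*501) = 7/(348 - 501) = 7/(-153) = 7*(-1/153) = -7/153 ≈ -0.045752)
y² = (-7/153)² = 49/23409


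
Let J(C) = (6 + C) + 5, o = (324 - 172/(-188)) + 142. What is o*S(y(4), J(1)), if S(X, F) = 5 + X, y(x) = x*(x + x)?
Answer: 811965/47 ≈ 17276.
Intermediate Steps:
y(x) = 2*x² (y(x) = x*(2*x) = 2*x²)
o = 21945/47 (o = (324 - 172*(-1/188)) + 142 = (324 + 43/47) + 142 = 15271/47 + 142 = 21945/47 ≈ 466.92)
J(C) = 11 + C
o*S(y(4), J(1)) = 21945*(5 + 2*4²)/47 = 21945*(5 + 2*16)/47 = 21945*(5 + 32)/47 = (21945/47)*37 = 811965/47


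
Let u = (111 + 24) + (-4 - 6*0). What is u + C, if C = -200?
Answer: -69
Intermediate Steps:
u = 131 (u = 135 + (-4 + 0) = 135 - 4 = 131)
u + C = 131 - 200 = -69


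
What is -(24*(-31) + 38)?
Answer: 706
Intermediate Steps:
-(24*(-31) + 38) = -(-744 + 38) = -1*(-706) = 706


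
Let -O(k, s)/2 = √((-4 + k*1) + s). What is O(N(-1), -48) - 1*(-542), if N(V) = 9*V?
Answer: 542 - 2*I*√61 ≈ 542.0 - 15.62*I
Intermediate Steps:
O(k, s) = -2*√(-4 + k + s) (O(k, s) = -2*√((-4 + k*1) + s) = -2*√((-4 + k) + s) = -2*√(-4 + k + s))
O(N(-1), -48) - 1*(-542) = -2*√(-4 + 9*(-1) - 48) - 1*(-542) = -2*√(-4 - 9 - 48) + 542 = -2*I*√61 + 542 = 542 - 2*I*√61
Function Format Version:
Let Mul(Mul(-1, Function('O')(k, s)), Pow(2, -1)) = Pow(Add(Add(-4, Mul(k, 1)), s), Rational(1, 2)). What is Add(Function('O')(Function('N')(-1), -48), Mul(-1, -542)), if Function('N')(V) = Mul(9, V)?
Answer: Add(542, Mul(-2, I, Pow(61, Rational(1, 2)))) ≈ Add(542.00, Mul(-15.620, I))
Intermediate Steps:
Function('O')(k, s) = Mul(-2, Pow(Add(-4, k, s), Rational(1, 2))) (Function('O')(k, s) = Mul(-2, Pow(Add(Add(-4, Mul(k, 1)), s), Rational(1, 2))) = Mul(-2, Pow(Add(Add(-4, k), s), Rational(1, 2))) = Mul(-2, Pow(Add(-4, k, s), Rational(1, 2))))
Add(Function('O')(Function('N')(-1), -48), Mul(-1, -542)) = Add(Mul(-2, Pow(Add(-4, Mul(9, -1), -48), Rational(1, 2))), Mul(-1, -542)) = Add(Mul(-2, Pow(Add(-4, -9, -48), Rational(1, 2))), 542) = Add(Mul(-2, Pow(-61, Rational(1, 2))), 542) = Add(Mul(-2, Mul(I, Pow(61, Rational(1, 2)))), 542) = Add(Mul(-2, I, Pow(61, Rational(1, 2))), 542) = Add(542, Mul(-2, I, Pow(61, Rational(1, 2))))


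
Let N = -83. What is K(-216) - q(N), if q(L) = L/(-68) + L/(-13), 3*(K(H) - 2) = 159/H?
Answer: -279283/47736 ≈ -5.8506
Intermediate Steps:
K(H) = 2 + 53/H (K(H) = 2 + (159/H)/3 = 2 + 53/H)
q(L) = -81*L/884 (q(L) = L*(-1/68) + L*(-1/13) = -L/68 - L/13 = -81*L/884)
K(-216) - q(N) = (2 + 53/(-216)) - (-81)*(-83)/884 = (2 + 53*(-1/216)) - 1*6723/884 = (2 - 53/216) - 6723/884 = 379/216 - 6723/884 = -279283/47736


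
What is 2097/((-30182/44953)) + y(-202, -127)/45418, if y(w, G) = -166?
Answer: -2140699113775/685403038 ≈ -3123.3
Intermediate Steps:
2097/((-30182/44953)) + y(-202, -127)/45418 = 2097/((-30182/44953)) - 166/45418 = 2097/((-30182*1/44953)) - 166*1/45418 = 2097/(-30182/44953) - 83/22709 = 2097*(-44953/30182) - 83/22709 = -94266441/30182 - 83/22709 = -2140699113775/685403038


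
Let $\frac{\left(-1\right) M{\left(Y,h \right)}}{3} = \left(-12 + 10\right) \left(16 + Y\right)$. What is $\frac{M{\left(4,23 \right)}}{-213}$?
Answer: $- \frac{40}{71} \approx -0.56338$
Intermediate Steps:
$M{\left(Y,h \right)} = 96 + 6 Y$ ($M{\left(Y,h \right)} = - 3 \left(-12 + 10\right) \left(16 + Y\right) = - 3 \left(- 2 \left(16 + Y\right)\right) = - 3 \left(-32 - 2 Y\right) = 96 + 6 Y$)
$\frac{M{\left(4,23 \right)}}{-213} = \frac{96 + 6 \cdot 4}{-213} = \left(96 + 24\right) \left(- \frac{1}{213}\right) = 120 \left(- \frac{1}{213}\right) = - \frac{40}{71}$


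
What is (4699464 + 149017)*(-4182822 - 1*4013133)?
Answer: -39737932094355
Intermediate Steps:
(4699464 + 149017)*(-4182822 - 1*4013133) = 4848481*(-4182822 - 4013133) = 4848481*(-8195955) = -39737932094355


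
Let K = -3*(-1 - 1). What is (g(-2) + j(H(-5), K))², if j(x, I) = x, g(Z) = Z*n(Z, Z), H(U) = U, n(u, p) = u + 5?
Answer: 121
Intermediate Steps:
n(u, p) = 5 + u
g(Z) = Z*(5 + Z)
K = 6 (K = -3*(-2) = 6)
(g(-2) + j(H(-5), K))² = (-2*(5 - 2) - 5)² = (-2*3 - 5)² = (-6 - 5)² = (-11)² = 121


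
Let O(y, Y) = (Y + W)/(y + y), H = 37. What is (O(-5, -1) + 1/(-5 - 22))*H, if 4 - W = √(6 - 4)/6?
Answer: -3367/270 + 37*√2/60 ≈ -11.598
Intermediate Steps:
W = 4 - √2/6 (W = 4 - √(6 - 4)/6 = 4 - √2/6 ≈ 3.7643)
O(y, Y) = (4 + Y - √2/6)/(2*y) (O(y, Y) = (Y + (4 - √2/6))/(y + y) = (4 + Y - √2/6)/((2*y)) = (4 + Y - √2/6)*(1/(2*y)) = (4 + Y - √2/6)/(2*y))
(O(-5, -1) + 1/(-5 - 22))*H = ((1/12)*(24 - √2 + 6*(-1))/(-5) + 1/(-5 - 22))*37 = ((1/12)*(-⅕)*(24 - √2 - 6) + 1/(-27))*37 = ((1/12)*(-⅕)*(18 - √2) - 1/27)*37 = ((-3/10 + √2/60) - 1/27)*37 = (-91/270 + √2/60)*37 = -3367/270 + 37*√2/60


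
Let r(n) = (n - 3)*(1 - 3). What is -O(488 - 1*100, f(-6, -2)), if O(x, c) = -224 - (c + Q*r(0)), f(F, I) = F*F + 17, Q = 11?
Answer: 343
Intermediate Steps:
f(F, I) = 17 + F² (f(F, I) = F² + 17 = 17 + F²)
r(n) = 6 - 2*n (r(n) = (-3 + n)*(-2) = 6 - 2*n)
O(x, c) = -290 - c (O(x, c) = -224 - (c + 11*(6 - 2*0)) = -224 - (c + 11*(6 + 0)) = -224 - (c + 11*6) = -224 - (c + 66) = -224 - (66 + c) = -224 + (-66 - c) = -290 - c)
-O(488 - 1*100, f(-6, -2)) = -(-290 - (17 + (-6)²)) = -(-290 - (17 + 36)) = -(-290 - 1*53) = -(-290 - 53) = -1*(-343) = 343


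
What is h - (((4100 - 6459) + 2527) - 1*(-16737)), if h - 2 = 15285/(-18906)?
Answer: -106527801/6302 ≈ -16904.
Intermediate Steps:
h = 7509/6302 (h = 2 + 15285/(-18906) = 2 + 15285*(-1/18906) = 2 - 5095/6302 = 7509/6302 ≈ 1.1915)
h - (((4100 - 6459) + 2527) - 1*(-16737)) = 7509/6302 - (((4100 - 6459) + 2527) - 1*(-16737)) = 7509/6302 - ((-2359 + 2527) + 16737) = 7509/6302 - (168 + 16737) = 7509/6302 - 1*16905 = 7509/6302 - 16905 = -106527801/6302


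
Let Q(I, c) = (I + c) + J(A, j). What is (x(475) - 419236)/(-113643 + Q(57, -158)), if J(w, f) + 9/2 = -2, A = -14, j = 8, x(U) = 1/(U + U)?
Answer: 398274199/108062975 ≈ 3.6856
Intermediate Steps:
x(U) = 1/(2*U)
J(w, f) = -13/2 (J(w, f) = -9/2 - 2 = -13/2)
Q(I, c) = -13/2 + I + c (Q(I, c) = (I + c) - 13/2 = -13/2 + I + c)
(x(475) - 419236)/(-113643 + Q(57, -158)) = ((½)/475 - 419236)/(-113643 + (-13/2 + 57 - 158)) = ((½)*(1/475) - 419236)/(-113643 - 215/2) = (1/950 - 419236)/(-227501/2) = -398274199/950*(-2/227501) = 398274199/108062975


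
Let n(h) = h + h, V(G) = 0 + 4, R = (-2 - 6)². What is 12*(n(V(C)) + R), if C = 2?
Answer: 864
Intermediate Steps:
R = 64 (R = (-8)² = 64)
V(G) = 4
n(h) = 2*h
12*(n(V(C)) + R) = 12*(2*4 + 64) = 12*(8 + 64) = 12*72 = 864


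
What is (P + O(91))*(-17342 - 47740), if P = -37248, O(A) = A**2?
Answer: 1885230294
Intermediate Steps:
(P + O(91))*(-17342 - 47740) = (-37248 + 91**2)*(-17342 - 47740) = (-37248 + 8281)*(-65082) = -28967*(-65082) = 1885230294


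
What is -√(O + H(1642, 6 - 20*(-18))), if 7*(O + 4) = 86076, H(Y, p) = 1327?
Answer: -9*√8239/7 ≈ -116.70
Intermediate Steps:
O = 86048/7 (O = -4 + (⅐)*86076 = -4 + 86076/7 = 86048/7 ≈ 12293.)
-√(O + H(1642, 6 - 20*(-18))) = -√(86048/7 + 1327) = -√(95337/7) = -9*√8239/7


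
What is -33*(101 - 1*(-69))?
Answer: -5610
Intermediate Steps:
-33*(101 - 1*(-69)) = -33*(101 + 69) = -33*170 = -5610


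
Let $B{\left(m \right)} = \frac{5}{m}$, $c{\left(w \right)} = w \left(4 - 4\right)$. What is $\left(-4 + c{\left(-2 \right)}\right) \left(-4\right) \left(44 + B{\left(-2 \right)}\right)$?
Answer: $664$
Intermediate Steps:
$c{\left(w \right)} = 0$ ($c{\left(w \right)} = w 0 = 0$)
$\left(-4 + c{\left(-2 \right)}\right) \left(-4\right) \left(44 + B{\left(-2 \right)}\right) = \left(-4 + 0\right) \left(-4\right) \left(44 + \frac{5}{-2}\right) = \left(-4\right) \left(-4\right) \left(44 + 5 \left(- \frac{1}{2}\right)\right) = 16 \left(44 - \frac{5}{2}\right) = 16 \cdot \frac{83}{2} = 664$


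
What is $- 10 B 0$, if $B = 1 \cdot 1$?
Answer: $0$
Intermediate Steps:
$B = 1$
$- 10 B 0 = \left(-10\right) 1 \cdot 0 = \left(-10\right) 0 = 0$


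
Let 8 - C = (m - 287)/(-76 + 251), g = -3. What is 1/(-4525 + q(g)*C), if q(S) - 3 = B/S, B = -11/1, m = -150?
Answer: -105/467777 ≈ -0.00022447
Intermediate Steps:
B = -11 (B = -11*1 = -11)
C = 1837/175 (C = 8 - (-150 - 287)/(-76 + 251) = 8 - (-437)/175 = 8 - 1*(-437/175) = 8 + 437/175 = 1837/175 ≈ 10.497)
q(S) = 3 - 11/S
1/(-4525 + q(g)*C) = 1/(-4525 + (3 - 11/(-3))*(1837/175)) = 1/(-4525 + (3 - 11*(-⅓))*(1837/175)) = 1/(-4525 + (3 + 11/3)*(1837/175)) = 1/(-4525 + (20/3)*(1837/175)) = 1/(-4525 + 7348/105) = 1/(-467777/105) = -105/467777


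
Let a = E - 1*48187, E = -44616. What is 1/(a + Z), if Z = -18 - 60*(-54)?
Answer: -1/89581 ≈ -1.1163e-5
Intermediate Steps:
Z = 3222 (Z = -18 + 3240 = 3222)
a = -92803 (a = -44616 - 1*48187 = -44616 - 48187 = -92803)
1/(a + Z) = 1/(-92803 + 3222) = 1/(-89581) = -1/89581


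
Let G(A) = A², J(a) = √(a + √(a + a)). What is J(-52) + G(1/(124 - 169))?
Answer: 1/2025 + √(-52 + 2*I*√26) ≈ 0.70426 + 7.2454*I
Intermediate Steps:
J(a) = √(a + √2*√a) (J(a) = √(a + √(2*a)) = √(a + √2*√a))
J(-52) + G(1/(124 - 169)) = √(-52 + √2*√(-52)) + (1/(124 - 169))² = √(-52 + √2*(2*I*√13)) + (1/(-45))² = √(-52 + 2*I*√26) + (-1/45)² = √(-52 + 2*I*√26) + 1/2025 = 1/2025 + √(-52 + 2*I*√26)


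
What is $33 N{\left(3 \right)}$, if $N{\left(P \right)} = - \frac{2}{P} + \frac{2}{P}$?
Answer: $0$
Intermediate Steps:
$N{\left(P \right)} = 0$
$33 N{\left(3 \right)} = 33 \cdot 0 = 0$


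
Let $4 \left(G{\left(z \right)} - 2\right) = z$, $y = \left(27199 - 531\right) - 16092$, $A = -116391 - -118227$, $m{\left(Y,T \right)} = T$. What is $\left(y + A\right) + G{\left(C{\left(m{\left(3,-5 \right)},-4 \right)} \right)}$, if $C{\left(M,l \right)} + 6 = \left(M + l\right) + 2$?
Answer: $\frac{49643}{4} \approx 12411.0$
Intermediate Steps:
$C{\left(M,l \right)} = -4 + M + l$ ($C{\left(M,l \right)} = -6 + \left(\left(M + l\right) + 2\right) = -6 + \left(2 + M + l\right) = -4 + M + l$)
$A = 1836$ ($A = -116391 + 118227 = 1836$)
$y = 10576$ ($y = 26668 - 16092 = 10576$)
$G{\left(z \right)} = 2 + \frac{z}{4}$
$\left(y + A\right) + G{\left(C{\left(m{\left(3,-5 \right)},-4 \right)} \right)} = \left(10576 + 1836\right) + \left(2 + \frac{-4 - 5 - 4}{4}\right) = 12412 + \left(2 + \frac{1}{4} \left(-13\right)\right) = 12412 + \left(2 - \frac{13}{4}\right) = 12412 - \frac{5}{4} = \frac{49643}{4}$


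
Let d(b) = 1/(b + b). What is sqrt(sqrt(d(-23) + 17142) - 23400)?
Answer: sqrt(-49514400 + 46*sqrt(36272426))/46 ≈ 152.54*I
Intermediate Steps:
d(b) = 1/(2*b)
sqrt(sqrt(d(-23) + 17142) - 23400) = sqrt(sqrt((1/2)/(-23) + 17142) - 23400) = sqrt(sqrt((1/2)*(-1/23) + 17142) - 23400) = sqrt(sqrt(-1/46 + 17142) - 23400) = sqrt(sqrt(788531/46) - 23400) = sqrt(sqrt(36272426)/46 - 23400) = sqrt(-23400 + sqrt(36272426)/46)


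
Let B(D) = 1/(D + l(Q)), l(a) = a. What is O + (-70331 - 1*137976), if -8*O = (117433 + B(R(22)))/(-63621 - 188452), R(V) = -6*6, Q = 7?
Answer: -3045496232449/14620234 ≈ -2.0831e+5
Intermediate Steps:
R(V) = -36
B(D) = 1/(7 + D) (B(D) = 1/(D + 7) = 1/(7 + D))
O = 851389/14620234 (O = -(117433 + 1/(7 - 36))/(8*(-63621 - 188452)) = -(117433 + 1/(-29))/(8*(-252073)) = -(117433 - 1/29)*(-1)/(8*252073) = -851389*(-1)/(58*252073) = -⅛*(-3405556/7310117) = 851389/14620234 ≈ 0.058234)
O + (-70331 - 1*137976) = 851389/14620234 + (-70331 - 1*137976) = 851389/14620234 + (-70331 - 137976) = 851389/14620234 - 208307 = -3045496232449/14620234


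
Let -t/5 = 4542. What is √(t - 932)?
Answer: I*√23642 ≈ 153.76*I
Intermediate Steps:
t = -22710 (t = -5*4542 = -22710)
√(t - 932) = √(-22710 - 932) = √(-23642) = I*√23642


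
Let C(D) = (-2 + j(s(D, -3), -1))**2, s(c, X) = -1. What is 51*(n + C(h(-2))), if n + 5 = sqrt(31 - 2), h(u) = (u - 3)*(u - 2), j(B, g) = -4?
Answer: 1581 + 51*sqrt(29) ≈ 1855.6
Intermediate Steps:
h(u) = (-3 + u)*(-2 + u)
n = -5 + sqrt(29) (n = -5 + sqrt(31 - 2) = -5 + sqrt(29) ≈ 0.38516)
C(D) = 36 (C(D) = (-2 - 4)**2 = (-6)**2 = 36)
51*(n + C(h(-2))) = 51*((-5 + sqrt(29)) + 36) = 51*(31 + sqrt(29)) = 1581 + 51*sqrt(29)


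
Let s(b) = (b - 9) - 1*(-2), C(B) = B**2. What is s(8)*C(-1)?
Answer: 1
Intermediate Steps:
s(b) = -7 + b (s(b) = (-9 + b) + 2 = -7 + b)
s(8)*C(-1) = (-7 + 8)*(-1)**2 = 1*1 = 1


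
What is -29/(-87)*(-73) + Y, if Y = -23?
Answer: -142/3 ≈ -47.333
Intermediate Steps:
-29/(-87)*(-73) + Y = -29/(-87)*(-73) - 23 = -29*(-1/87)*(-73) - 23 = (1/3)*(-73) - 23 = -73/3 - 23 = -142/3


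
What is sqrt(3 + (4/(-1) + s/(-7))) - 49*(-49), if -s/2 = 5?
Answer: 2401 + sqrt(21)/7 ≈ 2401.7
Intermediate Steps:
s = -10 (s = -2*5 = -10)
sqrt(3 + (4/(-1) + s/(-7))) - 49*(-49) = sqrt(3 + (4/(-1) - 10/(-7))) - 49*(-49) = sqrt(3 + (4*(-1) - 10*(-1/7))) + 2401 = sqrt(3 + (-4 + 10/7)) + 2401 = sqrt(3 - 18/7) + 2401 = sqrt(3/7) + 2401 = sqrt(21)/7 + 2401 = 2401 + sqrt(21)/7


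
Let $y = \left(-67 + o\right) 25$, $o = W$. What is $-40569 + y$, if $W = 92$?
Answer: $-39944$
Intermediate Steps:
$o = 92$
$y = 625$ ($y = \left(-67 + 92\right) 25 = 25 \cdot 25 = 625$)
$-40569 + y = -40569 + 625 = -39944$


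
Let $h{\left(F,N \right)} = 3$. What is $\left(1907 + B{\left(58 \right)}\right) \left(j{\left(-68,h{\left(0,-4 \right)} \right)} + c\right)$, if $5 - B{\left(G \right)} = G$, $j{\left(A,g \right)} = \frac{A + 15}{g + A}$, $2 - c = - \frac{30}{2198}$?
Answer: $\frac{374678568}{71435} \approx 5245.0$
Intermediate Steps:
$c = \frac{2213}{1099}$ ($c = 2 - - \frac{30}{2198} = 2 - \left(-30\right) \frac{1}{2198} = 2 - - \frac{15}{1099} = 2 + \frac{15}{1099} = \frac{2213}{1099} \approx 2.0136$)
$j{\left(A,g \right)} = \frac{15 + A}{A + g}$
$B{\left(G \right)} = 5 - G$
$\left(1907 + B{\left(58 \right)}\right) \left(j{\left(-68,h{\left(0,-4 \right)} \right)} + c\right) = \left(1907 + \left(5 - 58\right)\right) \left(\frac{15 - 68}{-68 + 3} + \frac{2213}{1099}\right) = \left(1907 + \left(5 - 58\right)\right) \left(\frac{1}{-65} \left(-53\right) + \frac{2213}{1099}\right) = \left(1907 - 53\right) \left(\left(- \frac{1}{65}\right) \left(-53\right) + \frac{2213}{1099}\right) = 1854 \left(\frac{53}{65} + \frac{2213}{1099}\right) = 1854 \cdot \frac{202092}{71435} = \frac{374678568}{71435}$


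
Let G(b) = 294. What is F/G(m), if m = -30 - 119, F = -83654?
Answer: -41827/147 ≈ -284.54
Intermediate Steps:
m = -149
F/G(m) = -83654/294 = -83654*1/294 = -41827/147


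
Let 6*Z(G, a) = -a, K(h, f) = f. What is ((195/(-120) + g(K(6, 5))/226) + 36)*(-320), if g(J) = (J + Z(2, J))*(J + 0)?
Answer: -3739000/339 ≈ -11030.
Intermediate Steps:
Z(G, a) = -a/6 (Z(G, a) = (-a)/6 = -a/6)
g(J) = 5*J**2/6 (g(J) = (J - J/6)*(J + 0) = (5*J/6)*J = 5*J**2/6)
((195/(-120) + g(K(6, 5))/226) + 36)*(-320) = ((195/(-120) + ((5/6)*5**2)/226) + 36)*(-320) = ((195*(-1/120) + ((5/6)*25)*(1/226)) + 36)*(-320) = ((-13/8 + (125/6)*(1/226)) + 36)*(-320) = ((-13/8 + 125/1356) + 36)*(-320) = (-4157/2712 + 36)*(-320) = (93475/2712)*(-320) = -3739000/339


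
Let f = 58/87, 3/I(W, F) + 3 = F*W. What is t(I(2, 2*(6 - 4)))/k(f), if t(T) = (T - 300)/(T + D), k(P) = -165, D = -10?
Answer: -499/2585 ≈ -0.19304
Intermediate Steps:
I(W, F) = 3/(-3 + F*W)
f = ⅔ (f = 58*(1/87) = ⅔ ≈ 0.66667)
t(T) = (-300 + T)/(-10 + T) (t(T) = (T - 300)/(T - 10) = (-300 + T)/(-10 + T))
t(I(2, 2*(6 - 4)))/k(f) = ((-300 + 3/(-3 + (2*(6 - 4))*2))/(-10 + 3/(-3 + (2*(6 - 4))*2)))/(-165) = ((-300 + 3/(-3 + (2*2)*2))/(-10 + 3/(-3 + (2*2)*2)))*(-1/165) = ((-300 + 3/(-3 + 4*2))/(-10 + 3/(-3 + 4*2)))*(-1/165) = ((-300 + 3/(-3 + 8))/(-10 + 3/(-3 + 8)))*(-1/165) = ((-300 + 3/5)/(-10 + 3/5))*(-1/165) = ((-300 + 3*(⅕))/(-10 + 3*(⅕)))*(-1/165) = ((-300 + ⅗)/(-10 + ⅗))*(-1/165) = (-1497/5/(-47/5))*(-1/165) = -5/47*(-1497/5)*(-1/165) = (1497/47)*(-1/165) = -499/2585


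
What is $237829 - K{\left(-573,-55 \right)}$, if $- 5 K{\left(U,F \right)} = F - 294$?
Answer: $\frac{1188796}{5} \approx 2.3776 \cdot 10^{5}$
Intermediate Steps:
$K{\left(U,F \right)} = \frac{294}{5} - \frac{F}{5}$ ($K{\left(U,F \right)} = - \frac{F - 294}{5} = - \frac{-294 + F}{5} = \frac{294}{5} - \frac{F}{5}$)
$237829 - K{\left(-573,-55 \right)} = 237829 - \left(\frac{294}{5} - -11\right) = 237829 - \left(\frac{294}{5} + 11\right) = 237829 - \frac{349}{5} = \frac{1188796}{5}$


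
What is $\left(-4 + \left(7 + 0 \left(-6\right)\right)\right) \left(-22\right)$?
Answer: $-66$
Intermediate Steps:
$\left(-4 + \left(7 + 0 \left(-6\right)\right)\right) \left(-22\right) = \left(-4 + \left(7 + 0\right)\right) \left(-22\right) = \left(-4 + 7\right) \left(-22\right) = 3 \left(-22\right) = -66$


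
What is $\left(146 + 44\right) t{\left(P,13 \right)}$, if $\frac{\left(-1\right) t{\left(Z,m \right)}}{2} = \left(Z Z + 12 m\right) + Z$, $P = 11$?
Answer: $-109440$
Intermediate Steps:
$t{\left(Z,m \right)} = - 24 m - 2 Z - 2 Z^{2}$ ($t{\left(Z,m \right)} = - 2 \left(\left(Z Z + 12 m\right) + Z\right) = - 2 \left(\left(Z^{2} + 12 m\right) + Z\right) = - 2 \left(Z + Z^{2} + 12 m\right) = - 24 m - 2 Z - 2 Z^{2}$)
$\left(146 + 44\right) t{\left(P,13 \right)} = \left(146 + 44\right) \left(\left(-24\right) 13 - 22 - 2 \cdot 11^{2}\right) = 190 \left(-312 - 22 - 242\right) = 190 \left(-576\right) = -109440$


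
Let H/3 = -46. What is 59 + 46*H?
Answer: -6289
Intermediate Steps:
H = -138 (H = 3*(-46) = -138)
59 + 46*H = 59 + 46*(-138) = 59 - 6348 = -6289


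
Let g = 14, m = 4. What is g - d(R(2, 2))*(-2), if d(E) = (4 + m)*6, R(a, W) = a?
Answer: 110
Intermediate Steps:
d(E) = 48 (d(E) = (4 + 4)*6 = 8*6 = 48)
g - d(R(2, 2))*(-2) = 14 - 48*(-2) = 14 - 1*(-96) = 14 + 96 = 110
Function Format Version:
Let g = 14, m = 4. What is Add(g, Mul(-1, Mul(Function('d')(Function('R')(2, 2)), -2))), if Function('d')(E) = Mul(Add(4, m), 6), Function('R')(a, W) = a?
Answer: 110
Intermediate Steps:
Function('d')(E) = 48 (Function('d')(E) = Mul(Add(4, 4), 6) = Mul(8, 6) = 48)
Add(g, Mul(-1, Mul(Function('d')(Function('R')(2, 2)), -2))) = Add(14, Mul(-1, Mul(48, -2))) = Add(14, Mul(-1, -96)) = Add(14, 96) = 110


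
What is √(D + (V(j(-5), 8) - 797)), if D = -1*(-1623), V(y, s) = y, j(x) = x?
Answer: √821 ≈ 28.653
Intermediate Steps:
D = 1623
√(D + (V(j(-5), 8) - 797)) = √(1623 + (-5 - 797)) = √(1623 - 802) = √821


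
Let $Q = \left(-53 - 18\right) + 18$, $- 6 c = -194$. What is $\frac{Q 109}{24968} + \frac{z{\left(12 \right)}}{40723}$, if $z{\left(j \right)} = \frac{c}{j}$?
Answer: $- \frac{2116705465}{9150946776} \approx -0.23131$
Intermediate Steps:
$c = \frac{97}{3}$ ($c = \left(- \frac{1}{6}\right) \left(-194\right) = \frac{97}{3} \approx 32.333$)
$z{\left(j \right)} = \frac{97}{3 j}$
$Q = -53$ ($Q = -71 + 18 = -53$)
$\frac{Q 109}{24968} + \frac{z{\left(12 \right)}}{40723} = \frac{\left(-53\right) 109}{24968} + \frac{\frac{97}{3} \cdot \frac{1}{12}}{40723} = \left(-5777\right) \frac{1}{24968} + \frac{97}{3} \cdot \frac{1}{12} \cdot \frac{1}{40723} = - \frac{5777}{24968} + \frac{97}{36} \cdot \frac{1}{40723} = - \frac{5777}{24968} + \frac{97}{1466028} = - \frac{2116705465}{9150946776}$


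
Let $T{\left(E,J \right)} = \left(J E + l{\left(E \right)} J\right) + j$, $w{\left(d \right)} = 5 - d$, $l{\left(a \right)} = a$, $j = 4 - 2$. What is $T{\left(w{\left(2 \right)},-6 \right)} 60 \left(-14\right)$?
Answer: $28560$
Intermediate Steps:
$j = 2$
$T{\left(E,J \right)} = 2 + 2 E J$ ($T{\left(E,J \right)} = \left(J E + E J\right) + 2 = \left(E J + E J\right) + 2 = 2 E J + 2 = 2 + 2 E J$)
$T{\left(w{\left(2 \right)},-6 \right)} 60 \left(-14\right) = \left(2 + 2 \left(5 - 2\right) \left(-6\right)\right) 60 \left(-14\right) = \left(2 + 2 \cdot 3 \left(-6\right)\right) 60 \left(-14\right) = \left(2 - 36\right) 60 \left(-14\right) = \left(-34\right) 60 \left(-14\right) = \left(-2040\right) \left(-14\right) = 28560$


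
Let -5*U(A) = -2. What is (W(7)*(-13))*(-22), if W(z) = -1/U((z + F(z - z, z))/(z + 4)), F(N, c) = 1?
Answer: -715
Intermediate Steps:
U(A) = ⅖ (U(A) = -⅕*(-2) = ⅖)
W(z) = -5/2 (W(z) = -1/⅖ = -1*5/2 = -5/2)
(W(7)*(-13))*(-22) = -5/2*(-13)*(-22) = (65/2)*(-22) = -715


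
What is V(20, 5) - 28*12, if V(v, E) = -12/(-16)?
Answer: -1341/4 ≈ -335.25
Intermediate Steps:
V(v, E) = ¾ (V(v, E) = -12*(-1/16) = ¾)
V(20, 5) - 28*12 = ¾ - 28*12 = ¾ - 1*336 = ¾ - 336 = -1341/4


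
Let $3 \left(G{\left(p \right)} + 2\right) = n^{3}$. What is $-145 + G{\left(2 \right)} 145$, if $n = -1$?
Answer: $- \frac{1450}{3} \approx -483.33$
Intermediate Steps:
$G{\left(p \right)} = - \frac{7}{3}$ ($G{\left(p \right)} = -2 + \frac{\left(-1\right)^{3}}{3} = -2 + \frac{1}{3} \left(-1\right) = -2 - \frac{1}{3} = - \frac{7}{3}$)
$-145 + G{\left(2 \right)} 145 = -145 - \frac{1015}{3} = - \frac{1450}{3}$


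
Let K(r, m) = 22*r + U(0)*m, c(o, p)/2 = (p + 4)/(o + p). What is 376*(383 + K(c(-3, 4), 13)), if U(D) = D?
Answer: 276360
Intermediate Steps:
c(o, p) = 2*(4 + p)/(o + p) (c(o, p) = 2*((p + 4)/(o + p)) = 2*((4 + p)/(o + p)) = 2*(4 + p)/(o + p))
K(r, m) = 22*r (K(r, m) = 22*r + 0*m = 22*r + 0 = 22*r)
376*(383 + K(c(-3, 4), 13)) = 376*(383 + 22*(2*(4 + 4)/(-3 + 4))) = 376*(383 + 22*(2*8/1)) = 376*(383 + 22*(2*1*8)) = 376*(383 + 22*16) = 376*(383 + 352) = 376*735 = 276360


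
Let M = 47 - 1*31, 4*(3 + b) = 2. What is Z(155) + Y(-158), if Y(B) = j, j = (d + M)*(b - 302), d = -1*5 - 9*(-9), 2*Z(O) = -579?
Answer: -56607/2 ≈ -28304.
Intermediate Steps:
b = -5/2 (b = -3 + (¼)*2 = -3 + ½ = -5/2 ≈ -2.5000)
M = 16 (M = 47 - 31 = 16)
Z(O) = -579/2 (Z(O) = (½)*(-579) = -579/2)
d = 76 (d = -5 + 81 = 76)
j = -28014 (j = (76 + 16)*(-5/2 - 302) = 92*(-609/2) = -28014)
Y(B) = -28014
Z(155) + Y(-158) = -579/2 - 28014 = -56607/2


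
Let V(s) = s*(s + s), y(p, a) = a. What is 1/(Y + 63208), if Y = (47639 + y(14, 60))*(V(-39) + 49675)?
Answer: 1/2514611391 ≈ 3.9768e-10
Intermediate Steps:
V(s) = 2*s² (V(s) = s*(2*s) = 2*s²)
Y = 2514548183 (Y = (47639 + 60)*(2*(-39)² + 49675) = 47699*(2*1521 + 49675) = 47699*(3042 + 49675) = 47699*52717 = 2514548183)
1/(Y + 63208) = 1/(2514548183 + 63208) = 1/2514611391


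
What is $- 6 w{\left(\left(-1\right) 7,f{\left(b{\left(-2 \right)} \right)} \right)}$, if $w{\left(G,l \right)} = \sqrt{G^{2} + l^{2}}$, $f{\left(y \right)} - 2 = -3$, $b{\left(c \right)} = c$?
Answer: $- 30 \sqrt{2} \approx -42.426$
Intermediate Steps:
$f{\left(y \right)} = -1$ ($f{\left(y \right)} = 2 - 3 = -1$)
$- 6 w{\left(\left(-1\right) 7,f{\left(b{\left(-2 \right)} \right)} \right)} = - 6 \sqrt{\left(\left(-1\right) 7\right)^{2} + \left(-1\right)^{2}} = - 6 \sqrt{\left(-7\right)^{2} + 1} = - 6 \sqrt{49 + 1} = - 6 \sqrt{50} = - 6 \cdot 5 \sqrt{2} = - 30 \sqrt{2}$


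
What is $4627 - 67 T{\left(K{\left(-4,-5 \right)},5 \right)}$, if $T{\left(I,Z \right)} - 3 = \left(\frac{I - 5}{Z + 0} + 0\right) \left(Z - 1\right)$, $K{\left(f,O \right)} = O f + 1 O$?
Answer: $3890$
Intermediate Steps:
$K{\left(f,O \right)} = O + O f$ ($K{\left(f,O \right)} = O f + O = O + O f$)
$T{\left(I,Z \right)} = 3 + \frac{\left(-1 + Z\right) \left(-5 + I\right)}{Z}$ ($T{\left(I,Z \right)} = 3 + \left(\frac{I - 5}{Z + 0} + 0\right) \left(Z - 1\right) = 3 + \left(\frac{-5 + I}{Z} + 0\right) \left(-1 + Z\right) = 3 + \frac{-5 + I}{Z} \left(-1 + Z\right) = 3 + \frac{\left(-1 + Z\right) \left(-5 + I\right)}{Z}$)
$4627 - 67 T{\left(K{\left(-4,-5 \right)},5 \right)} = 4627 - 67 \frac{5 - - 5 \left(1 - 4\right) + 5 \left(-2 - 5 \left(1 - 4\right)\right)}{5} = 4627 - 67 \frac{5 - \left(-5\right) \left(-3\right) + 5 \left(-2 - -15\right)}{5} = 4627 - 67 \frac{5 - 15 + 5 \left(-2 + 15\right)}{5} = 4627 - 67 \frac{5 - 15 + 5 \cdot 13}{5} = 4627 - 67 \frac{5 - 15 + 65}{5} = 4627 - 67 \cdot \frac{1}{5} \cdot 55 = 4627 - 737 = 3890$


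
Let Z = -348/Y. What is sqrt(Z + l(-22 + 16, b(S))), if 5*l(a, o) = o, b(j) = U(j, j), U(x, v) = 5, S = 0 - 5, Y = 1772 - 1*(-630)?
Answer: sqrt(1233427)/1201 ≈ 0.92473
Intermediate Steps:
Y = 2402 (Y = 1772 + 630 = 2402)
S = -5
b(j) = 5
l(a, o) = o/5
Z = -174/1201 (Z = -348/2402 = -348*1/2402 = -174/1201 ≈ -0.14488)
sqrt(Z + l(-22 + 16, b(S))) = sqrt(-174/1201 + (1/5)*5) = sqrt(-174/1201 + 1) = sqrt(1027/1201) = sqrt(1233427)/1201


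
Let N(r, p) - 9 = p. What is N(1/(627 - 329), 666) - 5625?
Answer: -4950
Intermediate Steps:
N(r, p) = 9 + p
N(1/(627 - 329), 666) - 5625 = (9 + 666) - 5625 = 675 - 5625 = -4950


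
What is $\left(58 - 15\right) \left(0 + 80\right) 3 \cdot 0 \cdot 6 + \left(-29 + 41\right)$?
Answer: $12$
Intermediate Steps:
$\left(58 - 15\right) \left(0 + 80\right) 3 \cdot 0 \cdot 6 + \left(-29 + 41\right) = 43 \cdot 80 \cdot 0 \cdot 6 + 12 = 3440 \cdot 0 + 12 = 0 + 12 = 12$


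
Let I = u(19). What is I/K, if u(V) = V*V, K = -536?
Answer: -361/536 ≈ -0.67351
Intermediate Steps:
u(V) = V²
I = 361 (I = 19² = 361)
I/K = 361/(-536) = 361*(-1/536) = -361/536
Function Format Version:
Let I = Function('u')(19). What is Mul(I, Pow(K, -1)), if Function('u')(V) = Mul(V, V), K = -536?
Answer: Rational(-361, 536) ≈ -0.67351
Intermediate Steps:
Function('u')(V) = Pow(V, 2)
I = 361 (I = Pow(19, 2) = 361)
Mul(I, Pow(K, -1)) = Mul(361, Pow(-536, -1)) = Mul(361, Rational(-1, 536)) = Rational(-361, 536)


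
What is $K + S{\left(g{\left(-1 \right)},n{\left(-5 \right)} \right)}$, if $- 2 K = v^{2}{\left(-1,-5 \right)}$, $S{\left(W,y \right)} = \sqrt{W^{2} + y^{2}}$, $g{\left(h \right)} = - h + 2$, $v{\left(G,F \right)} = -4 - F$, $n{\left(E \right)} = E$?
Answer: $- \frac{1}{2} + \sqrt{34} \approx 5.3309$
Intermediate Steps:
$g{\left(h \right)} = 2 - h$
$K = - \frac{1}{2}$ ($K = - \frac{\left(-4 - -5\right)^{2}}{2} = - \frac{\left(-4 + 5\right)^{2}}{2} = - \frac{1^{2}}{2} = \left(- \frac{1}{2}\right) 1 = - \frac{1}{2} \approx -0.5$)
$K + S{\left(g{\left(-1 \right)},n{\left(-5 \right)} \right)} = - \frac{1}{2} + \sqrt{\left(2 - -1\right)^{2} + \left(-5\right)^{2}} = - \frac{1}{2} + \sqrt{\left(2 + 1\right)^{2} + 25} = - \frac{1}{2} + \sqrt{3^{2} + 25} = - \frac{1}{2} + \sqrt{9 + 25} = - \frac{1}{2} + \sqrt{34}$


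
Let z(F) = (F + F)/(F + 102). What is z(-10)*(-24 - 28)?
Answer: 260/23 ≈ 11.304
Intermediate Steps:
z(F) = 2*F/(102 + F) (z(F) = (2*F)/(102 + F) = 2*F/(102 + F))
z(-10)*(-24 - 28) = (2*(-10)/(102 - 10))*(-24 - 28) = (2*(-10)/92)*(-52) = (2*(-10)*(1/92))*(-52) = -5/23*(-52) = 260/23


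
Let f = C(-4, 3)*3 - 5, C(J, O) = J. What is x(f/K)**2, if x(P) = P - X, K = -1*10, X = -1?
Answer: 729/100 ≈ 7.2900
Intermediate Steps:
f = -17 (f = -4*3 - 5 = -12 - 5 = -17)
K = -10
x(P) = 1 + P (x(P) = P - 1*(-1) = P + 1 = 1 + P)
x(f/K)**2 = (1 - 17/(-10))**2 = (1 - 17*(-1/10))**2 = (1 + 17/10)**2 = (27/10)**2 = 729/100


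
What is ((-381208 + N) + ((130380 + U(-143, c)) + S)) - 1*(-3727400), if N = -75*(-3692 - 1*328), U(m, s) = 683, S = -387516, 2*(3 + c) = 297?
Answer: 3391239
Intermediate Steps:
c = 291/2 (c = -3 + (½)*297 = -3 + 297/2 = 291/2 ≈ 145.50)
N = 301500 (N = -75*(-3692 - 328) = -75*(-4020) = 301500)
((-381208 + N) + ((130380 + U(-143, c)) + S)) - 1*(-3727400) = ((-381208 + 301500) + ((130380 + 683) - 387516)) - 1*(-3727400) = (-79708 + (131063 - 387516)) + 3727400 = (-79708 - 256453) + 3727400 = -336161 + 3727400 = 3391239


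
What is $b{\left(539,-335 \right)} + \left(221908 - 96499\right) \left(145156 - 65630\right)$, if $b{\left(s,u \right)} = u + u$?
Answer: $9973275464$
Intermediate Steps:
$b{\left(s,u \right)} = 2 u$
$b{\left(539,-335 \right)} + \left(221908 - 96499\right) \left(145156 - 65630\right) = 2 \left(-335\right) + \left(221908 - 96499\right) \left(145156 - 65630\right) = -670 + 125409 \cdot 79526 = -670 + 9973276134 = 9973275464$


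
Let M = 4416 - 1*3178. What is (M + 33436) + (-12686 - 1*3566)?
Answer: 18422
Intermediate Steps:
M = 1238 (M = 4416 - 3178 = 1238)
(M + 33436) + (-12686 - 1*3566) = (1238 + 33436) + (-12686 - 1*3566) = 34674 + (-12686 - 3566) = 34674 - 16252 = 18422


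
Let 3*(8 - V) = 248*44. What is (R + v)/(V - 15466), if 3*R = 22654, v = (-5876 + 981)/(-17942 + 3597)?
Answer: -64997263/164353534 ≈ -0.39547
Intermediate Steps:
V = -10888/3 (V = 8 - 248*44/3 = 8 - ⅓*10912 = 8 - 10912/3 = -10888/3 ≈ -3629.3)
v = 979/2869 (v = -4895/(-14345) = -4895*(-1/14345) = 979/2869 ≈ 0.34123)
R = 22654/3 (R = (⅓)*22654 = 22654/3 ≈ 7551.3)
(R + v)/(V - 15466) = (22654/3 + 979/2869)/(-10888/3 - 15466) = 64997263/(8607*(-57286/3)) = (64997263/8607)*(-3/57286) = -64997263/164353534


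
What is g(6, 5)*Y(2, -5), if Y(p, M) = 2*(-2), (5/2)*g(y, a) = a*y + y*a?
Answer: -96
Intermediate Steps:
g(y, a) = 4*a*y/5 (g(y, a) = 2*(a*y + y*a)/5 = 2*(a*y + a*y)/5 = 2*(2*a*y)/5 = 4*a*y/5)
Y(p, M) = -4
g(6, 5)*Y(2, -5) = ((⅘)*5*6)*(-4) = 24*(-4) = -96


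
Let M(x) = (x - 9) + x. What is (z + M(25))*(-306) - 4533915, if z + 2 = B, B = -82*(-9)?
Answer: -4771677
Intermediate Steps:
B = 738
M(x) = -9 + 2*x (M(x) = (-9 + x) + x = -9 + 2*x)
z = 736 (z = -2 + 738 = 736)
(z + M(25))*(-306) - 4533915 = (736 + (-9 + 2*25))*(-306) - 4533915 = (736 + (-9 + 50))*(-306) - 4533915 = (736 + 41)*(-306) - 4533915 = 777*(-306) - 4533915 = -237762 - 4533915 = -4771677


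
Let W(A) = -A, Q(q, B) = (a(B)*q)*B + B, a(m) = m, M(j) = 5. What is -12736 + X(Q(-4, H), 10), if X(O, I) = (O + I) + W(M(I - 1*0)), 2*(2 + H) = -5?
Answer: -25633/2 ≈ -12817.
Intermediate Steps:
H = -9/2 (H = -2 + (½)*(-5) = -2 - 5/2 = -9/2 ≈ -4.5000)
Q(q, B) = B + q*B² (Q(q, B) = (B*q)*B + B = q*B² + B = B + q*B²)
X(O, I) = -5 + I + O (X(O, I) = (O + I) - 1*5 = (I + O) - 5 = -5 + I + O)
-12736 + X(Q(-4, H), 10) = -12736 + (-5 + 10 - 9*(1 - 9/2*(-4))/2) = -12736 + (-5 + 10 - 9*(1 + 18)/2) = -12736 + (-5 + 10 - 9/2*19) = -12736 + (-5 + 10 - 171/2) = -12736 - 161/2 = -25633/2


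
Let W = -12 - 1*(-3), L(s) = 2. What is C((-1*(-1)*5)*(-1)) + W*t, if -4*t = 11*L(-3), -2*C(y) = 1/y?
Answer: 248/5 ≈ 49.600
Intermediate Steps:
W = -9 (W = -12 + 3 = -9)
C(y) = -1/(2*y)
t = -11/2 (t = -11*2/4 = -¼*22 = -11/2 ≈ -5.5000)
C((-1*(-1)*5)*(-1)) + W*t = -1/(2*((-1*(-1)*5)*(-1))) - 9*(-11/2) = -1/(2*((1*5)*(-1))) + 99/2 = -1/(2*(5*(-1))) + 99/2 = -½/(-5) + 99/2 = -½*(-⅕) + 99/2 = ⅒ + 99/2 = 248/5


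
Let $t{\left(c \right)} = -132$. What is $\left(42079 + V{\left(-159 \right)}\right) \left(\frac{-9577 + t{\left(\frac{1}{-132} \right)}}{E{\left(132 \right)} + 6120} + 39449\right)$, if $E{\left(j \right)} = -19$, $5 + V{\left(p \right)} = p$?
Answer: $\frac{10087626045600}{6101} \approx 1.6534 \cdot 10^{9}$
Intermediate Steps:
$V{\left(p \right)} = -5 + p$
$\left(42079 + V{\left(-159 \right)}\right) \left(\frac{-9577 + t{\left(\frac{1}{-132} \right)}}{E{\left(132 \right)} + 6120} + 39449\right) = \left(42079 - 164\right) \left(\frac{-9577 - 132}{-19 + 6120} + 39449\right) = \left(42079 - 164\right) \left(- \frac{9709}{6101} + 39449\right) = 41915 \left(\left(-9709\right) \frac{1}{6101} + 39449\right) = 41915 \left(- \frac{9709}{6101} + 39449\right) = 41915 \cdot \frac{240668640}{6101} = \frac{10087626045600}{6101}$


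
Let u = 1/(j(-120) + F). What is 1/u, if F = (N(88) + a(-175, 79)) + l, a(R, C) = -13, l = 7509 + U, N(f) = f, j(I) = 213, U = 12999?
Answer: 20796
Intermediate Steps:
l = 20508 (l = 7509 + 12999 = 20508)
F = 20583 (F = (88 - 13) + 20508 = 75 + 20508 = 20583)
u = 1/20796 (u = 1/(213 + 20583) = 1/20796 ≈ 4.8086e-5)
1/u = 1/(1/20796) = 20796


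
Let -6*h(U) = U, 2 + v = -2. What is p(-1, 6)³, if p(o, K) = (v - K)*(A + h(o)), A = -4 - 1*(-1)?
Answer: 614125/27 ≈ 22745.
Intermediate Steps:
v = -4 (v = -2 - 2 = -4)
h(U) = -U/6
A = -3 (A = -4 + 1 = -3)
p(o, K) = (-4 - K)*(-3 - o/6)
p(-1, 6)³ = (12 + 3*6 + (⅔)*(-1) + (⅙)*6*(-1))³ = (12 + 18 - ⅔ - 1)³ = (85/3)³ = 614125/27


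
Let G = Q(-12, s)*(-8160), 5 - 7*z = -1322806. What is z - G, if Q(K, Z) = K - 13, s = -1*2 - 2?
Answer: -15027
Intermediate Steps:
s = -4 (s = -2 - 2 = -4)
Q(K, Z) = -13 + K
z = 188973 (z = 5/7 - 1/7*(-1322806) = 5/7 + 1322806/7 = 188973)
G = 204000 (G = (-13 - 12)*(-8160) = -25*(-8160) = 204000)
z - G = 188973 - 1*204000 = 188973 - 204000 = -15027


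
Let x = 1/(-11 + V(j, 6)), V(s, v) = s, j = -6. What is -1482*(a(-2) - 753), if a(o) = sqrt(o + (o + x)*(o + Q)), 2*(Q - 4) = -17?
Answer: 1115946 - 2223*sqrt(1462)/17 ≈ 1.1109e+6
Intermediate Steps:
Q = -9/2 (Q = 4 + (1/2)*(-17) = 4 - 17/2 = -9/2 ≈ -4.5000)
x = -1/17 (x = 1/(-11 - 6) = 1/(-17) = -1/17 ≈ -0.058824)
a(o) = sqrt(o + (-9/2 + o)*(-1/17 + o)) (a(o) = sqrt(o + (o - 1/17)*(o - 9/2)) = sqrt(o + (-1/17 + o)*(-9/2 + o)) = sqrt(o + (-9/2 + o)*(-1/17 + o)))
-1482*(a(-2) - 753) = -1482*(sqrt(306 - 4114*(-2) + 1156*(-2)**2)/34 - 753) = -1482*(sqrt(306 + 8228 + 1156*4)/34 - 753) = -1482*(sqrt(306 + 8228 + 4624)/34 - 753) = -1482*(sqrt(13158)/34 - 753) = -1482*((3*sqrt(1462))/34 - 753) = -1482*(3*sqrt(1462)/34 - 753) = -1482*(-753 + 3*sqrt(1462)/34) = 1115946 - 2223*sqrt(1462)/17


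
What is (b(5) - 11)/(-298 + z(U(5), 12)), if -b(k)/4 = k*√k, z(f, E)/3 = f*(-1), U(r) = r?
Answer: 11/313 + 20*√5/313 ≈ 0.17802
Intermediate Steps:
z(f, E) = -3*f (z(f, E) = 3*(f*(-1)) = 3*(-f) = -3*f)
b(k) = -4*k^(3/2) (b(k) = -4*k*√k = -4*k^(3/2))
(b(5) - 11)/(-298 + z(U(5), 12)) = (-20*√5 - 11)/(-298 - 3*5) = (-20*√5 - 11)/(-298 - 15) = (-20*√5 - 11)/(-313) = (-11 - 20*√5)*(-1/313) = 11/313 + 20*√5/313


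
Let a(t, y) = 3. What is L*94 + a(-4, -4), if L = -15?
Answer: -1407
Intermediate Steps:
L*94 + a(-4, -4) = -15*94 + 3 = -1410 + 3 = -1407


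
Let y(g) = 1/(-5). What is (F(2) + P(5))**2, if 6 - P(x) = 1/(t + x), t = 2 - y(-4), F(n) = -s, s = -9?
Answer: 286225/1296 ≈ 220.85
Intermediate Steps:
y(g) = -1/5
F(n) = 9 (F(n) = -1*(-9) = 9)
t = 11/5 (t = 2 - 1*(-1/5) = 2 + 1/5 = 11/5 ≈ 2.2000)
P(x) = 6 - 1/(11/5 + x)
(F(2) + P(5))**2 = (9 + (61 + 30*5)/(11 + 5*5))**2 = (9 + (61 + 150)/(11 + 25))**2 = (9 + 211/36)**2 = (535/36)**2 = 286225/1296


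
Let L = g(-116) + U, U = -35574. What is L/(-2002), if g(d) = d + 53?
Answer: 5091/286 ≈ 17.801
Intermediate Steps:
g(d) = 53 + d
L = -35637 (L = (53 - 116) - 35574 = -63 - 35574 = -35637)
L/(-2002) = -35637/(-2002) = -35637*(-1/2002) = 5091/286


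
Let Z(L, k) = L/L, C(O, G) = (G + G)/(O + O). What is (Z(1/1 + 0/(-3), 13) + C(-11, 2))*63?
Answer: 567/11 ≈ 51.545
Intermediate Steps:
C(O, G) = G/O (C(O, G) = (2*G)/((2*O)) = (2*G)*(1/(2*O)) = G/O)
Z(L, k) = 1
(Z(1/1 + 0/(-3), 13) + C(-11, 2))*63 = (1 + 2/(-11))*63 = (1 + 2*(-1/11))*63 = (1 - 2/11)*63 = (9/11)*63 = 567/11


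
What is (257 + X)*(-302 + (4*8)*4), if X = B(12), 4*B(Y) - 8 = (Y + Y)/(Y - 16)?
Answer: -44805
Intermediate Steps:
B(Y) = 2 + Y/(2*(-16 + Y)) (B(Y) = 2 + ((Y + Y)/(Y - 16))/4 = 2 + ((2*Y)/(-16 + Y))/4 = 2 + (2*Y/(-16 + Y))/4 = 2 + Y/(2*(-16 + Y)))
X = 1/2 (X = (-64 + 5*12)/(2*(-16 + 12)) = (1/2)*(-64 + 60)/(-4) = (1/2)*(-1/4)*(-4) = 1/2 ≈ 0.50000)
(257 + X)*(-302 + (4*8)*4) = (257 + 1/2)*(-302 + (4*8)*4) = 515*(-302 + 32*4)/2 = 515*(-302 + 128)/2 = (515/2)*(-174) = -44805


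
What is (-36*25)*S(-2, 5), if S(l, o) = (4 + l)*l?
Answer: 3600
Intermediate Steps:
S(l, o) = l*(4 + l)
(-36*25)*S(-2, 5) = (-36*25)*(-2*(4 - 2)) = -(-1800)*2 = -900*(-4) = 3600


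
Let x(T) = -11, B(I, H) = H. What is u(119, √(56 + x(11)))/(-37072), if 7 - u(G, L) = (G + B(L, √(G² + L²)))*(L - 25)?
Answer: -213/2648 - 25*√14206/37072 + 3*√71030/37072 + 51*√5/5296 ≈ -0.11771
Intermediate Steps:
u(G, L) = 7 - (-25 + L)*(G + √(G² + L²)) (u(G, L) = 7 - (G + √(G² + L²))*(L - 25) = 7 - (G + √(G² + L²))*(-25 + L) = 7 - (-25 + L)*(G + √(G² + L²)))
u(119, √(56 + x(11)))/(-37072) = (7 + 25*119 + 25*√(119² + (√(56 - 11))²) - 1*119*√(56 - 11) - √(56 - 11)*√(119² + (√(56 - 11))²))/(-37072) = (7 + 2975 + 25*√(14161 + (√45)²) - 1*119*√45 - √45*√(14161 + (√45)²))*(-1/37072) = (7 + 2975 + 25*√(14161 + (3*√5)²) - 1*119*3*√5 - 3*√5*√(14161 + (3*√5)²))*(-1/37072) = (7 + 2975 + 25*√(14161 + 45) - 357*√5 - 3*√5*√(14161 + 45))*(-1/37072) = (7 + 2975 + 25*√14206 - 357*√5 - 3*√5*√14206)*(-1/37072) = (7 + 2975 + 25*√14206 - 357*√5 - 3*√71030)*(-1/37072) = (2982 - 357*√5 - 3*√71030 + 25*√14206)*(-1/37072) = -213/2648 - 25*√14206/37072 + 3*√71030/37072 + 51*√5/5296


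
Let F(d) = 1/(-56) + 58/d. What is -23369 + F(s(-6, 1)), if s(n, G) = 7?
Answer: -1308201/56 ≈ -23361.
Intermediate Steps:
F(d) = -1/56 + 58/d (F(d) = 1*(-1/56) + 58/d = -1/56 + 58/d)
-23369 + F(s(-6, 1)) = -23369 + (1/56)*(3248 - 1*7)/7 = -23369 + (1/56)*(⅐)*(3248 - 7) = -23369 + (1/56)*(⅐)*3241 = -23369 + 463/56 = -1308201/56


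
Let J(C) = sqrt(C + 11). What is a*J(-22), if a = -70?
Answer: -70*I*sqrt(11) ≈ -232.16*I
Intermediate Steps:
J(C) = sqrt(11 + C)
a*J(-22) = -70*sqrt(11 - 22) = -70*I*sqrt(11)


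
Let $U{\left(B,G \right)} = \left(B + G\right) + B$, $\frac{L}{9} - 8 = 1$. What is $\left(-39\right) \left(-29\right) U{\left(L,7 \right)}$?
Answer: $191139$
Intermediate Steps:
$L = 81$ ($L = 72 + 9 \cdot 1 = 72 + 9 = 81$)
$U{\left(B,G \right)} = G + 2 B$
$\left(-39\right) \left(-29\right) U{\left(L,7 \right)} = \left(-39\right) \left(-29\right) \left(7 + 2 \cdot 81\right) = 1131 \left(7 + 162\right) = 1131 \cdot 169 = 191139$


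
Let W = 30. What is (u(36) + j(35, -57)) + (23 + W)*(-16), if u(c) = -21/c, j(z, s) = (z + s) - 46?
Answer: -10999/12 ≈ -916.58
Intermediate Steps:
j(z, s) = -46 + s + z (j(z, s) = (s + z) - 46 = -46 + s + z)
(u(36) + j(35, -57)) + (23 + W)*(-16) = (-21/36 + (-46 - 57 + 35)) + (23 + 30)*(-16) = (-21*1/36 - 68) + 53*(-16) = (-7/12 - 68) - 848 = -823/12 - 848 = -10999/12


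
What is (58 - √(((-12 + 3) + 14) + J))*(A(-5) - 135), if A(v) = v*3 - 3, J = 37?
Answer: -8874 + 153*√42 ≈ -7882.4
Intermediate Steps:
A(v) = -3 + 3*v (A(v) = 3*v - 3 = -3 + 3*v)
(58 - √(((-12 + 3) + 14) + J))*(A(-5) - 135) = (58 - √(((-12 + 3) + 14) + 37))*((-3 + 3*(-5)) - 135) = (58 - √((-9 + 14) + 37))*((-3 - 15) - 135) = (58 - √(5 + 37))*(-18 - 135) = (58 - √42)*(-153) = -8874 + 153*√42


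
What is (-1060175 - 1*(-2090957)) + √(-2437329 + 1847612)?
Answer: 1030782 + I*√589717 ≈ 1.0308e+6 + 767.93*I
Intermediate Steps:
(-1060175 - 1*(-2090957)) + √(-2437329 + 1847612) = (-1060175 + 2090957) + √(-589717) = 1030782 + I*√589717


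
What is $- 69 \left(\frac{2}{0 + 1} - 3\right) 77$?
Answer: $5313$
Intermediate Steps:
$- 69 \left(\frac{2}{0 + 1} - 3\right) 77 = - 69 \left(\frac{2}{1} - 3\right) 77 = - 69 \left(2 \cdot 1 - 3\right) 77 = - 69 \left(2 - 3\right) 77 = \left(-69\right) \left(-1\right) 77 = 69 \cdot 77 = 5313$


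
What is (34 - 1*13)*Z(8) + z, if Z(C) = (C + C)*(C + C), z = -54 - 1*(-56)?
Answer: 5378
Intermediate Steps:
z = 2 (z = -54 + 56 = 2)
Z(C) = 4*C² (Z(C) = (2*C)*(2*C) = 4*C²)
(34 - 1*13)*Z(8) + z = (34 - 1*13)*(4*8²) + 2 = (34 - 13)*(4*64) + 2 = 21*256 + 2 = 5376 + 2 = 5378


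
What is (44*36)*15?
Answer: 23760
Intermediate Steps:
(44*36)*15 = 1584*15 = 23760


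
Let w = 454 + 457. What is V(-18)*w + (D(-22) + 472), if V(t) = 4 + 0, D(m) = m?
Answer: 4094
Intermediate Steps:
w = 911
V(t) = 4
V(-18)*w + (D(-22) + 472) = 4*911 + (-22 + 472) = 3644 + 450 = 4094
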